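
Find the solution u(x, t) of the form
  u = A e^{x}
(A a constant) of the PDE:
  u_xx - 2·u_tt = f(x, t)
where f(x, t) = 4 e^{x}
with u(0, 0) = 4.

Answer: u(x, t) = 4 e^{x}

Derivation:
Substitute the ansatz u = A e^{x} into the left-hand side.
Derivatives of the ansatz:
  u_xx = A e^{x}
  u_tt = 0
Term by term:
  u_xx = A e^{x}
  -2·u_tt = 0
So the left-hand side equals
  A e^{x}
This must equal f(x, t) = 4 e^{x} identically.
Matching coefficients of the independent functions:
  [e^{x}]:  A = 4
Solving: A = 4.
Check against the point condition:
  u(0, 0) = 4  ⟹  A = 4  ✓
Hence u(x, t) = 4 e^{x}.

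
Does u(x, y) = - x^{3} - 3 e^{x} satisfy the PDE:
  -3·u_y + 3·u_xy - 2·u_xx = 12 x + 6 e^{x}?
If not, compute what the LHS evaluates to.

Answer: Yes

Derivation:
Evaluate each term of the left-hand side for u = - x^{3} - 3 e^{x}.
Derivatives:
  u_y = 0
  u_xy = 0
  u_xx = - 6 x - 3 e^{x}
Terms:
  -3·u_y = 0
  3·u_xy = 0
  -2·u_xx = 12 x + 6 e^{x}
Sum: LHS = 12 x + 6 e^{x}
This is exactly the given right-hand side, so u is a solution.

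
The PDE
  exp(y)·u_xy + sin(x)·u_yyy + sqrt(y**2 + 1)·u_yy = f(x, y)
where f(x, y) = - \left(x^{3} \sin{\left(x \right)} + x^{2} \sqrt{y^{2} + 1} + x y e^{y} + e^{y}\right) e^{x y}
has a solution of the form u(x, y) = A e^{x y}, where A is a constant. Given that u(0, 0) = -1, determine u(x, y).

Substitute the ansatz u = A e^{x y} into the left-hand side.
Derivatives of the ansatz:
  u_xy = A x y e^{x y} + A e^{x y}
  u_yyy = A x^{3} e^{x y}
  u_yy = A x^{2} e^{x y}
Term by term:
  exp(y)·u_xy = A x y e^{y} e^{x y} + A e^{y} e^{x y}
  sin(x)·u_yyy = A x^{3} e^{x y} \sin{\left(x \right)}
  sqrt(y**2 + 1)·u_yy = A x^{2} \sqrt{y^{2} + 1} e^{x y}
So the left-hand side equals
  A x^{3} e^{x y} \sin{\left(x \right)} + A x^{2} \sqrt{y^{2} + 1} e^{x y} + A x y e^{y} e^{x y} + A e^{y} e^{x y}
This must equal f(x, y) identically; expanded, f = - x^{3} e^{x y} \sin{\left(x \right)} - x^{2} \sqrt{y^{2} + 1} e^{x y} - x y e^{y} e^{x y} - e^{y} e^{x y}.
Matching coefficients of the independent functions:
  [e^{y} e^{x y}, x^{2} \sqrt{y^{2} + 1} e^{x y}, x^{3} e^{x y} \sin{\left(x \right)}, x y e^{y} e^{x y}]:  A = -1
Solving: A = -1.
Check against the point condition:
  u(0, 0) = -1  ⟹  A = -1  ✓
Hence u(x, y) = - e^{x y}.

Answer: u(x, y) = - e^{x y}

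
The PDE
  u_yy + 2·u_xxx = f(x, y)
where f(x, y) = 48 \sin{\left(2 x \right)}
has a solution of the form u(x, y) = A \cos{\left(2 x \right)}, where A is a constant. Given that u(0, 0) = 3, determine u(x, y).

Substitute the ansatz u = A \cos{\left(2 x \right)} into the left-hand side.
Derivatives of the ansatz:
  u_yy = 0
  u_xxx = 8 A \sin{\left(2 x \right)}
Term by term:
  u_yy = 0
  2·u_xxx = 16 A \sin{\left(2 x \right)}
So the left-hand side equals
  16 A \sin{\left(2 x \right)}
This must equal f(x, y) = 48 \sin{\left(2 x \right)} identically.
Matching coefficients of the independent functions:
  [\sin{\left(2 x \right)}]:  16 A = 48
Solving: A = 3.
Check against the point condition:
  u(0, 0) = 3  ⟹  A = 3  ✓
Hence u(x, y) = 3 \cos{\left(2 x \right)}.

Answer: u(x, y) = 3 \cos{\left(2 x \right)}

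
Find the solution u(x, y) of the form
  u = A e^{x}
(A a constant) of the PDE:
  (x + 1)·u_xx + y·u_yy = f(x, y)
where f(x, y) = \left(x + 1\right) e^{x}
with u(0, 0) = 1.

Substitute the ansatz u = A e^{x} into the left-hand side.
Derivatives of the ansatz:
  u_xx = A e^{x}
  u_yy = 0
Term by term:
  (x + 1)·u_xx = A x e^{x} + A e^{x}
  y·u_yy = 0
So the left-hand side equals
  A x e^{x} + A e^{x}
This must equal f(x, y) identically; expanded, f = x e^{x} + e^{x}.
Matching coefficients of the independent functions:
  [x e^{x}, e^{x}]:  A = 1
Solving: A = 1.
Check against the point condition:
  u(0, 0) = 1  ⟹  A = 1  ✓
Hence u(x, y) = e^{x}.

Answer: u(x, y) = e^{x}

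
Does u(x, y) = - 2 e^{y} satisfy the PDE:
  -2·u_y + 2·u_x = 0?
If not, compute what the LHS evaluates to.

Evaluate each term of the left-hand side for u = - 2 e^{y}.
Derivatives:
  u_y = - 2 e^{y}
  u_x = 0
Terms:
  -2·u_y = 4 e^{y}
  2·u_x = 0
Sum: LHS = 4 e^{y}
Given right-hand side: 0. Difference LHS − RHS = 4 e^{y} ≠ 0, so u is not a solution.

Answer: No, the LHS evaluates to 4 e^{y}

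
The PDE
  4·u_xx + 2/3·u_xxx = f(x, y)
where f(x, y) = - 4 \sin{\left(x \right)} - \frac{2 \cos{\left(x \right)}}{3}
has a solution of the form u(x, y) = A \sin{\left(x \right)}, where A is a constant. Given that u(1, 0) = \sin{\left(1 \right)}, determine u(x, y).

Substitute the ansatz u = A \sin{\left(x \right)} into the left-hand side.
Derivatives of the ansatz:
  u_xx = - A \sin{\left(x \right)}
  u_xxx = - A \cos{\left(x \right)}
Term by term:
  4·u_xx = - 4 A \sin{\left(x \right)}
  2/3·u_xxx = - \frac{2 A \cos{\left(x \right)}}{3}
So the left-hand side equals
  - 4 A \sin{\left(x \right)} - \frac{2 A \cos{\left(x \right)}}{3}
This must equal f(x, y) = - 4 \sin{\left(x \right)} - \frac{2 \cos{\left(x \right)}}{3} identically.
Matching coefficients of the independent functions:
  [\sin{\left(x \right)}]:  - 4 A = -4
  [\cos{\left(x \right)}]:  - \frac{2 A}{3} = - \frac{2}{3}
Solving: A = 1.
Check against the point condition:
  u(1, 0) = \sin{\left(1 \right)}  ⟹  A \sin{\left(1 \right)} = \sin{\left(1 \right)}  ✓
Hence u(x, y) = \sin{\left(x \right)}.

Answer: u(x, y) = \sin{\left(x \right)}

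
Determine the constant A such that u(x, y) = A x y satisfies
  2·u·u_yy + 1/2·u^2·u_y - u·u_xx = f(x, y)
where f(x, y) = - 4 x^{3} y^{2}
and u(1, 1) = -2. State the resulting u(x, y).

Answer: u(x, y) = - 2 x y

Derivation:
Substitute the ansatz u = A x y into the left-hand side.
Derivatives of the ansatz:
  u_yy = 0
  u_y = A x
  u_xx = 0
Term by term:
  2·u·u_yy = 0
  1/2·u^2·u_y = \frac{A^{3} x^{3} y^{2}}{2}
  -u·u_xx = 0
So the left-hand side equals
  \frac{A^{3} x^{3} y^{2}}{2}
This must equal f(x, y) = - 4 x^{3} y^{2} identically.
Matching coefficients of the independent functions:
  [x^{3} y^{2}]:  \frac{A^{3}}{2} = -4
Solving: A = -2.
Check against the point condition:
  u(1, 1) = -2  ⟹  A = -2  ✓
Hence u(x, y) = - 2 x y.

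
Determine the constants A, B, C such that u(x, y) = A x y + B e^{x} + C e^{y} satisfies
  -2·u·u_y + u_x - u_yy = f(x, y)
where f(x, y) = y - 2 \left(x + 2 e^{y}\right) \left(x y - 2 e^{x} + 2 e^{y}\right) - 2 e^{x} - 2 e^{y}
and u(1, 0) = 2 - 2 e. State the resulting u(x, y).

Substitute the ansatz u = A x y + B e^{x} + C e^{y} into the left-hand side.
Derivatives of the ansatz:
  u_y = A x + C e^{y}
  u_x = A y + B e^{x}
  u_yy = C e^{y}
Term by term:
  -2·u·u_y = - 2 A^{2} x^{2} y - 2 A B x e^{x} - 2 A C x y e^{y} - 2 A C x e^{y} - 2 B C e^{x} e^{y} - 2 C^{2} e^{2 y}
  u_x = A y + B e^{x}
  -u_yy = - C e^{y}
So the left-hand side equals
  - 2 A^{2} x^{2} y - 2 A B x e^{x} - 2 A C x y e^{y} - 2 A C x e^{y} + A y - 2 B C e^{x} e^{y} + B e^{x} - 2 C^{2} e^{2 y} - C e^{y}
This must equal f(x, y) identically; expanded, f = - 2 x^{2} y - 4 x y e^{y} + 4 x e^{x} - 4 x e^{y} + y + 8 e^{x} e^{y} - 2 e^{x} - 8 e^{2 y} - 2 e^{y}.
Matching coefficients of the independent functions:
  [y]:  A = 1
  [x e^{x}]:  - 2 A B = 4
  [x e^{y}, x y e^{y}]:  - 2 A C = -4
  [x^{2} y]:  - 2 A^{2} = -2
  [e^{x} e^{y}]:  - 2 B C = 8
  [e^{x}]:  B = -2
  [e^{y}]:  - C = -2
  [e^{2 y}]:  - 2 C^{2} = -8
Solving: A = 1, B = -2, C = 2.
Check against the point condition:
  u(1, 0) = 2 - 2 e  ⟹  e B + C = 2 - 2 e  ✓
Hence u(x, y) = x y - 2 e^{x} + 2 e^{y}.

Answer: u(x, y) = x y - 2 e^{x} + 2 e^{y}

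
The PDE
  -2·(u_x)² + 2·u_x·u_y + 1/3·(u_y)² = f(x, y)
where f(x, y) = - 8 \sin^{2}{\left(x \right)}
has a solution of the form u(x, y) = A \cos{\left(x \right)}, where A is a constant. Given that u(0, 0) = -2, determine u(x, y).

Substitute the ansatz u = A \cos{\left(x \right)} into the left-hand side.
Derivatives of the ansatz:
  u_x = - A \sin{\left(x \right)}
  u_y = 0
Term by term:
  -2·(u_x)² = - 2 A^{2} \sin^{2}{\left(x \right)}
  2·u_x·u_y = 0
  1/3·(u_y)² = 0
So the left-hand side equals
  - 2 A^{2} \sin^{2}{\left(x \right)}
This must equal f(x, y) = - 8 \sin^{2}{\left(x \right)} identically.
Matching coefficients of the independent functions:
  [\sin^{2}{\left(x \right)}]:  - 2 A^{2} = -8
These equations allow (A) = (-2) or (2).
Impose the point condition(s):
  u(0, 0) = -2  ⟹  A = -2
Only A = -2 satisfies everything.
Hence u(x, y) = - 2 \cos{\left(x \right)}.

Answer: u(x, y) = - 2 \cos{\left(x \right)}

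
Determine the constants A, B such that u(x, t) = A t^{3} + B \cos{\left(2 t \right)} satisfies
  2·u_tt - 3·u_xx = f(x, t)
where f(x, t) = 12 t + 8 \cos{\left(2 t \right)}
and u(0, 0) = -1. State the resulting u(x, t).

Answer: u(x, t) = t^{3} - \cos{\left(2 t \right)}

Derivation:
Substitute the ansatz u = A t^{3} + B \cos{\left(2 t \right)} into the left-hand side.
Derivatives of the ansatz:
  u_tt = 6 A t - 4 B \cos{\left(2 t \right)}
  u_xx = 0
Term by term:
  2·u_tt = 12 A t - 8 B \cos{\left(2 t \right)}
  -3·u_xx = 0
So the left-hand side equals
  12 A t - 8 B \cos{\left(2 t \right)}
This must equal f(x, t) = 12 t + 8 \cos{\left(2 t \right)} identically.
Matching coefficients of the independent functions:
  [t]:  12 A = 12
  [\cos{\left(2 t \right)}]:  - 8 B = 8
Solving: A = 1, B = -1.
Check against the point condition:
  u(0, 0) = -1  ⟹  B = -1  ✓
Hence u(x, t) = t^{3} - \cos{\left(2 t \right)}.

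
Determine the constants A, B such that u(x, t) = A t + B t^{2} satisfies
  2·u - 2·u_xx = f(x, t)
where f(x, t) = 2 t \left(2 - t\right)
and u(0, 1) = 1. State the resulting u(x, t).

Substitute the ansatz u = A t + B t^{2} into the left-hand side.
Derivatives of the ansatz:
  u_xx = 0
Term by term:
  2·u = 2 A t + 2 B t^{2}
  -2·u_xx = 0
So the left-hand side equals
  2 A t + 2 B t^{2}
This must equal f(x, t) identically; expanded, f = - 2 t^{2} + 4 t.
Matching coefficients of the independent functions:
  [t]:  2 A = 4
  [t^{2}]:  2 B = -2
Solving: A = 2, B = -1.
Check against the point condition:
  u(0, 1) = 1  ⟹  A + B = 1  ✓
Hence u(x, t) = - t^{2} + 2 t.

Answer: u(x, t) = - t^{2} + 2 t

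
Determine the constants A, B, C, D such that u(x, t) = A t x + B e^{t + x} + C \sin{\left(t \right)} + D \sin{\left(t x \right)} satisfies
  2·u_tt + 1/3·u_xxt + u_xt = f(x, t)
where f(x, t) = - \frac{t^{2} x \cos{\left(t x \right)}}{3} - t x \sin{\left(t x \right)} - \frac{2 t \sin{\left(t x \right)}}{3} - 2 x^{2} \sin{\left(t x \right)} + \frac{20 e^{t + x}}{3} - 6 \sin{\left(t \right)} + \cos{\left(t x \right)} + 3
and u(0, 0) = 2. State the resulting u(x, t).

Substitute the ansatz u = A t x + B e^{t + x} + C \sin{\left(t \right)} + D \sin{\left(t x \right)} into the left-hand side.
Derivatives of the ansatz:
  u_tt = B e^{t} e^{x} - C \sin{\left(t \right)} - D x^{2} \sin{\left(t x \right)}
  u_xxt = B e^{t} e^{x} - D t^{2} x \cos{\left(t x \right)} - 2 D t \sin{\left(t x \right)}
  u_xt = A + B e^{t} e^{x} - D t x \sin{\left(t x \right)} + D \cos{\left(t x \right)}
Term by term:
  2·u_tt = 2 B e^{t} e^{x} - 2 C \sin{\left(t \right)} - 2 D x^{2} \sin{\left(t x \right)}
  1/3·u_xxt = \frac{B e^{t} e^{x}}{3} - \frac{D t^{2} x \cos{\left(t x \right)}}{3} - \frac{2 D t \sin{\left(t x \right)}}{3}
  u_xt = A + B e^{t} e^{x} - D t x \sin{\left(t x \right)} + D \cos{\left(t x \right)}
So the left-hand side equals
  A + \frac{10 B e^{t} e^{x}}{3} - 2 C \sin{\left(t \right)} - \frac{D t^{2} x \cos{\left(t x \right)}}{3} - D t x \sin{\left(t x \right)} - \frac{2 D t \sin{\left(t x \right)}}{3} - 2 D x^{2} \sin{\left(t x \right)} + D \cos{\left(t x \right)}
This must equal f(x, t) identically; expanded, f = - \frac{t^{2} x \cos{\left(t x \right)}}{3} - t x \sin{\left(t x \right)} - \frac{2 t \sin{\left(t x \right)}}{3} - 2 x^{2} \sin{\left(t x \right)} + \frac{20 e^{t} e^{x}}{3} - 6 \sin{\left(t \right)} + \cos{\left(t x \right)} + 3.
Matching coefficients of the independent functions:
  [constant term]:  A = 3
  [t \sin{\left(t x \right)}]:  - \frac{2 D}{3} = - \frac{2}{3}
  [x^{2} \sin{\left(t x \right)}]:  - 2 D = -2
  [e^{t} e^{x}]:  \frac{10 B}{3} = \frac{20}{3}
  [t x \sin{\left(t x \right)}]:  - D = -1
  [t^{2} x \cos{\left(t x \right)}]:  - \frac{D}{3} = - \frac{1}{3}
  [\sin{\left(t \right)}]:  - 2 C = -6
  [\cos{\left(t x \right)}]:  D = 1
Solving: A = 3, B = 2, C = 3, D = 1.
Check against the point condition:
  u(0, 0) = 2  ⟹  B = 2  ✓
Hence u(x, t) = 3 t x + 2 e^{t + x} + 3 \sin{\left(t \right)} + \sin{\left(t x \right)}.

Answer: u(x, t) = 3 t x + 2 e^{t + x} + 3 \sin{\left(t \right)} + \sin{\left(t x \right)}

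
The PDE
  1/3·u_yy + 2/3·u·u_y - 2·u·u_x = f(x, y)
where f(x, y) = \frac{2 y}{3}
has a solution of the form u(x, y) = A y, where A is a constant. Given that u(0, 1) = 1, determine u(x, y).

Substitute the ansatz u = A y into the left-hand side.
Derivatives of the ansatz:
  u_yy = 0
  u_y = A
  u_x = 0
Term by term:
  1/3·u_yy = 0
  2/3·u·u_y = \frac{2 A^{2} y}{3}
  -2·u·u_x = 0
So the left-hand side equals
  \frac{2 A^{2} y}{3}
This must equal f(x, y) = \frac{2 y}{3} identically.
Matching coefficients of the independent functions:
  [y]:  \frac{2 A^{2}}{3} = \frac{2}{3}
These equations allow (A) = (-1) or (1).
Impose the point condition(s):
  u(0, 1) = 1  ⟹  A = 1
Only A = 1 satisfies everything.
Hence u(x, y) = y.

Answer: u(x, y) = y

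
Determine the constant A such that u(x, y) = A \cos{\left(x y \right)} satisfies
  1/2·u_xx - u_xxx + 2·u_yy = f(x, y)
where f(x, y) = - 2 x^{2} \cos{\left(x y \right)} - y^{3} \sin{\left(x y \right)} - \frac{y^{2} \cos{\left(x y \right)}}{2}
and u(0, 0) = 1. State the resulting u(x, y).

Substitute the ansatz u = A \cos{\left(x y \right)} into the left-hand side.
Derivatives of the ansatz:
  u_xx = - A y^{2} \cos{\left(x y \right)}
  u_xxx = A y^{3} \sin{\left(x y \right)}
  u_yy = - A x^{2} \cos{\left(x y \right)}
Term by term:
  1/2·u_xx = - \frac{A y^{2} \cos{\left(x y \right)}}{2}
  -u_xxx = - A y^{3} \sin{\left(x y \right)}
  2·u_yy = - 2 A x^{2} \cos{\left(x y \right)}
So the left-hand side equals
  - 2 A x^{2} \cos{\left(x y \right)} - A y^{3} \sin{\left(x y \right)} - \frac{A y^{2} \cos{\left(x y \right)}}{2}
This must equal f(x, y) = - 2 x^{2} \cos{\left(x y \right)} - y^{3} \sin{\left(x y \right)} - \frac{y^{2} \cos{\left(x y \right)}}{2} identically.
Matching coefficients of the independent functions:
  [x^{2} \cos{\left(x y \right)}]:  - 2 A = -2
  [y^{2} \cos{\left(x y \right)}]:  - \frac{A}{2} = - \frac{1}{2}
  [y^{3} \sin{\left(x y \right)}]:  - A = -1
Solving: A = 1.
Check against the point condition:
  u(0, 0) = 1  ⟹  A = 1  ✓
Hence u(x, y) = \cos{\left(x y \right)}.

Answer: u(x, y) = \cos{\left(x y \right)}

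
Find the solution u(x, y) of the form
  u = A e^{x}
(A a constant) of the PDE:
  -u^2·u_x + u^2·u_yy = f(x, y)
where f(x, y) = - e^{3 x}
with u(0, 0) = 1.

Answer: u(x, y) = e^{x}

Derivation:
Substitute the ansatz u = A e^{x} into the left-hand side.
Derivatives of the ansatz:
  u_x = A e^{x}
  u_yy = 0
Term by term:
  -u^2·u_x = - A^{3} e^{3 x}
  u^2·u_yy = 0
So the left-hand side equals
  - A^{3} e^{3 x}
This must equal f(x, y) = - e^{3 x} identically.
Matching coefficients of the independent functions:
  [e^{3 x}]:  - A^{3} = -1
Solving: A = 1.
Check against the point condition:
  u(0, 0) = 1  ⟹  A = 1  ✓
Hence u(x, y) = e^{x}.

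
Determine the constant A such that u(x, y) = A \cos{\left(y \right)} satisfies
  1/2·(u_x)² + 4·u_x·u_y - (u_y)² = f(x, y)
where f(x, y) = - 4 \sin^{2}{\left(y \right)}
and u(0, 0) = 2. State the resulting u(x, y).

Substitute the ansatz u = A \cos{\left(y \right)} into the left-hand side.
Derivatives of the ansatz:
  u_x = 0
  u_y = - A \sin{\left(y \right)}
Term by term:
  1/2·(u_x)² = 0
  4·u_x·u_y = 0
  -(u_y)² = - A^{2} \sin^{2}{\left(y \right)}
So the left-hand side equals
  - A^{2} \sin^{2}{\left(y \right)}
This must equal f(x, y) = - 4 \sin^{2}{\left(y \right)} identically.
Matching coefficients of the independent functions:
  [\sin^{2}{\left(y \right)}]:  - A^{2} = -4
These equations allow (A) = (-2) or (2).
Impose the point condition(s):
  u(0, 0) = 2  ⟹  A = 2
Only A = 2 satisfies everything.
Hence u(x, y) = 2 \cos{\left(y \right)}.

Answer: u(x, y) = 2 \cos{\left(y \right)}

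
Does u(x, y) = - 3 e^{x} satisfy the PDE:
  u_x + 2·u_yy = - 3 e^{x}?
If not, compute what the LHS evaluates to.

Evaluate each term of the left-hand side for u = - 3 e^{x}.
Derivatives:
  u_x = - 3 e^{x}
  u_yy = 0
Terms:
  u_x = - 3 e^{x}
  2·u_yy = 0
Sum: LHS = - 3 e^{x}
This is exactly the given right-hand side, so u is a solution.

Answer: Yes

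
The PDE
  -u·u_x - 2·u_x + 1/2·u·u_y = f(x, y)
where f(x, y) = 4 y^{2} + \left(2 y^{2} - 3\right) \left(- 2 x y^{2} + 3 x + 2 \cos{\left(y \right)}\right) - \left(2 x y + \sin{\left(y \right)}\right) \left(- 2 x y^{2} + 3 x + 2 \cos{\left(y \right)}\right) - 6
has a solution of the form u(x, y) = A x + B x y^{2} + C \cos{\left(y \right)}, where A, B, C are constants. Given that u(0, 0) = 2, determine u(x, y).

Answer: u(x, y) = - 2 x y^{2} + 3 x + 2 \cos{\left(y \right)}

Derivation:
Substitute the ansatz u = A x + B x y^{2} + C \cos{\left(y \right)} into the left-hand side.
Derivatives of the ansatz:
  u_x = A + B y^{2}
  u_y = 2 B x y - C \sin{\left(y \right)}
Term by term:
  -u·u_x = - A^{2} x - 2 A B x y^{2} - A C \cos{\left(y \right)} - B^{2} x y^{4} - B C y^{2} \cos{\left(y \right)}
  -2·u_x = - 2 A - 2 B y^{2}
  1/2·u·u_y = A B x^{2} y - \frac{A C x \sin{\left(y \right)}}{2} + B^{2} x^{2} y^{3} - \frac{B C x y^{2} \sin{\left(y \right)}}{2} + B C x y \cos{\left(y \right)} - \frac{C^{2} \sin{\left(y \right)} \cos{\left(y \right)}}{2}
So the left-hand side equals
  - A^{2} x + A B x^{2} y - 2 A B x y^{2} - \frac{A C x \sin{\left(y \right)}}{2} - A C \cos{\left(y \right)} - 2 A + B^{2} x^{2} y^{3} - B^{2} x y^{4} - \frac{B C x y^{2} \sin{\left(y \right)}}{2} + B C x y \cos{\left(y \right)} - B C y^{2} \cos{\left(y \right)} - 2 B y^{2} - \frac{C^{2} \sin{\left(y \right)} \cos{\left(y \right)}}{2}
This must equal f(x, y) identically; expanded, f = 4 x^{2} y^{3} - 6 x^{2} y - 4 x y^{4} + 2 x y^{2} \sin{\left(y \right)} + 12 x y^{2} - 4 x y \cos{\left(y \right)} - 3 x \sin{\left(y \right)} - 9 x + 4 y^{2} \cos{\left(y \right)} + 4 y^{2} - 2 \sin{\left(y \right)} \cos{\left(y \right)} - 6 \cos{\left(y \right)} - 6.
Matching coefficients of the independent functions:
  [constant term]:  - 2 A = -6
  [x]:  - A^{2} = -9
  [y^{2}]:  - 2 B = 4
  [x y^{2}]:  - 2 A B = 12
  [x y^{4}]:  - B^{2} = -4
  [x \sin{\left(y \right)}]:  - \frac{A C}{2} = -3
  [x^{2} y]:  A B = -6
  [x^{2} y^{3}]:  B^{2} = 4
  [y^{2} \cos{\left(y \right)}]:  - B C = 4
  [\sin{\left(y \right)} \cos{\left(y \right)}]:  - \frac{C^{2}}{2} = -2
  [x y \cos{\left(y \right)}]:  B C = -4
  [x y^{2} \sin{\left(y \right)}]:  - \frac{B C}{2} = 2
  [\cos{\left(y \right)}]:  - A C = -6
Solving: A = 3, B = -2, C = 2.
Check against the point condition:
  u(0, 0) = 2  ⟹  C = 2  ✓
Hence u(x, y) = - 2 x y^{2} + 3 x + 2 \cos{\left(y \right)}.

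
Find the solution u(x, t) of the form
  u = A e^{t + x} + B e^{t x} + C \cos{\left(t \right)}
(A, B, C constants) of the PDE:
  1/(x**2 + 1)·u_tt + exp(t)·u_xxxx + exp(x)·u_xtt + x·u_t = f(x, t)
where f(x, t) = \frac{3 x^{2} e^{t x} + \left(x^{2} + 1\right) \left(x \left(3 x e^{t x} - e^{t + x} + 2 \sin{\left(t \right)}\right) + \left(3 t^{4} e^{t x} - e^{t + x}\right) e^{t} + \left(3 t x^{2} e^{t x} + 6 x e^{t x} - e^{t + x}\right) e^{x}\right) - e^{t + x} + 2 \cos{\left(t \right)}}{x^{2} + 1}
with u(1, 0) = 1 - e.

Substitute the ansatz u = A e^{t + x} + B e^{t x} + C \cos{\left(t \right)} into the left-hand side.
Derivatives of the ansatz:
  u_tt = A e^{t} e^{x} + B x^{2} e^{t x} - C \cos{\left(t \right)}
  u_xxxx = A e^{t} e^{x} + B t^{4} e^{t x}
  u_xtt = A e^{t} e^{x} + B t x^{2} e^{t x} + 2 B x e^{t x}
  u_t = A e^{t} e^{x} + B x e^{t x} - C \sin{\left(t \right)}
Term by term:
  1/(x**2 + 1)·u_tt = \frac{A e^{t} e^{x}}{x^{2} + 1} + \frac{B x^{2} e^{t x}}{x^{2} + 1} - \frac{C \cos{\left(t \right)}}{x^{2} + 1}
  exp(t)·u_xxxx = A e^{2 t} e^{x} + B t^{4} e^{t} e^{t x}
  exp(x)·u_xtt = A e^{t} e^{2 x} + B t x^{2} e^{x} e^{t x} + 2 B x e^{x} e^{t x}
  x·u_t = A x e^{t} e^{x} + B x^{2} e^{t x} - C x \sin{\left(t \right)}
So the left-hand side equals
  A x e^{t} e^{x} + A e^{2 t} e^{x} + A e^{t} e^{2 x} + \frac{A e^{t} e^{x}}{x^{2} + 1} + B t^{4} e^{t} e^{t x} + B t x^{2} e^{x} e^{t x} + B x^{2} e^{t x} + \frac{B x^{2} e^{t x}}{x^{2} + 1} + 2 B x e^{x} e^{t x} - C x \sin{\left(t \right)} - \frac{C \cos{\left(t \right)}}{x^{2} + 1}
This must equal f(x, t) identically; expanded, f = 3 t^{4} e^{t} e^{t x} + 3 t x^{2} e^{x} e^{t x} + 3 x^{2} e^{t x} + \frac{3 x^{2} e^{t x}}{x^{2} + 1} - x e^{t} e^{x} + 6 x e^{x} e^{t x} + 2 x \sin{\left(t \right)} - e^{2 t} e^{x} - e^{t} e^{2 x} - \frac{e^{t} e^{x}}{x^{2} + 1} + \frac{2 \cos{\left(t \right)}}{x^{2} + 1}.
Matching coefficients of the independent functions:
  [x \sin{\left(t \right)}, \frac{\cos{\left(t \right)}}{x^{2} + 1}]:  - C = 2
  [x^{2} e^{t x}, t^{4} e^{t} e^{t x}, \frac{x^{2} e^{t x}}{x^{2} + 1}, t x^{2} e^{x} e^{t x}]:  B = 3
  [e^{t} e^{2 x}, e^{2 t} e^{x}, x e^{t} e^{x}, \frac{e^{t} e^{x}}{x^{2} + 1}]:  A = -1
  [x e^{x} e^{t x}]:  2 B = 6
Solving: A = -1, B = 3, C = -2.
Check against the point condition:
  u(1, 0) = 1 - e  ⟹  e A + B + C = 1 - e  ✓
Hence u(x, t) = 3 e^{t x} - e^{t + x} - 2 \cos{\left(t \right)}.

Answer: u(x, t) = 3 e^{t x} - e^{t + x} - 2 \cos{\left(t \right)}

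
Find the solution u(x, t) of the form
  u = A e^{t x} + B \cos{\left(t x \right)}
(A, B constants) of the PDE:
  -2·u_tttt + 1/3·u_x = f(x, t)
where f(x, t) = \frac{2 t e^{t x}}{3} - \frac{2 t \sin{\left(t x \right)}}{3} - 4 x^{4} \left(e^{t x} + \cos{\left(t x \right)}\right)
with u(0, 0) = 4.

Substitute the ansatz u = A e^{t x} + B \cos{\left(t x \right)} into the left-hand side.
Derivatives of the ansatz:
  u_tttt = A x^{4} e^{t x} + B x^{4} \cos{\left(t x \right)}
  u_x = A t e^{t x} - B t \sin{\left(t x \right)}
Term by term:
  -2·u_tttt = - 2 A x^{4} e^{t x} - 2 B x^{4} \cos{\left(t x \right)}
  1/3·u_x = \frac{A t e^{t x}}{3} - \frac{B t \sin{\left(t x \right)}}{3}
So the left-hand side equals
  \frac{A t e^{t x}}{3} - 2 A x^{4} e^{t x} - \frac{B t \sin{\left(t x \right)}}{3} - 2 B x^{4} \cos{\left(t x \right)}
This must equal f(x, t) identically; expanded, f = \frac{2 t e^{t x}}{3} - \frac{2 t \sin{\left(t x \right)}}{3} - 4 x^{4} e^{t x} - 4 x^{4} \cos{\left(t x \right)}.
Matching coefficients of the independent functions:
  [t e^{t x}]:  \frac{A}{3} = \frac{2}{3}
  [t \sin{\left(t x \right)}]:  - \frac{B}{3} = - \frac{2}{3}
  [x^{4} e^{t x}]:  - 2 A = -4
  [x^{4} \cos{\left(t x \right)}]:  - 2 B = -4
Solving: A = 2, B = 2.
Check against the point condition:
  u(0, 0) = 4  ⟹  A + B = 4  ✓
Hence u(x, t) = 2 e^{t x} + 2 \cos{\left(t x \right)}.

Answer: u(x, t) = 2 e^{t x} + 2 \cos{\left(t x \right)}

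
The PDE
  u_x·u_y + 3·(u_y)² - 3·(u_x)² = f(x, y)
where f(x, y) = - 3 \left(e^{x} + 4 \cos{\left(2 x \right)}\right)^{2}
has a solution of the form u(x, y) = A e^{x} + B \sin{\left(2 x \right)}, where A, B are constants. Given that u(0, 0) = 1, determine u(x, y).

Substitute the ansatz u = A e^{x} + B \sin{\left(2 x \right)} into the left-hand side.
Derivatives of the ansatz:
  u_x = A e^{x} + 2 B \cos{\left(2 x \right)}
  u_y = 0
Term by term:
  u_x·u_y = 0
  3·(u_y)² = 0
  -3·(u_x)² = - 3 A^{2} e^{2 x} - 12 A B e^{x} \cos{\left(2 x \right)} - 12 B^{2} \cos^{2}{\left(2 x \right)}
So the left-hand side equals
  - 3 A^{2} e^{2 x} - 12 A B e^{x} \cos{\left(2 x \right)} - 12 B^{2} \cos^{2}{\left(2 x \right)}
This must equal f(x, y) identically; expanded, f = - 3 e^{2 x} - 24 e^{x} \cos{\left(2 x \right)} - 48 \cos^{2}{\left(2 x \right)}.
Matching coefficients of the independent functions:
  [e^{x} \cos{\left(2 x \right)}]:  - 12 A B = -24
  [e^{2 x}]:  - 3 A^{2} = -3
  [\cos^{2}{\left(2 x \right)}]:  - 12 B^{2} = -48
These equations allow (A, B) = (-1, -2) or (1, 2).
Impose the point condition(s):
  u(0, 0) = 1  ⟹  A = 1
Only A = 1, B = 2 satisfies everything.
Hence u(x, y) = e^{x} + 2 \sin{\left(2 x \right)}.

Answer: u(x, y) = e^{x} + 2 \sin{\left(2 x \right)}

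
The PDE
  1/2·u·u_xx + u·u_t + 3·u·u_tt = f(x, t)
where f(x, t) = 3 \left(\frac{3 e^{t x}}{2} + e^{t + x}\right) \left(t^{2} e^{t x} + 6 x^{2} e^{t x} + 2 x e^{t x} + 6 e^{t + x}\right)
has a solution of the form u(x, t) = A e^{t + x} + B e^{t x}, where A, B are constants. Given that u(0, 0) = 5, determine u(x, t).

Substitute the ansatz u = A e^{t + x} + B e^{t x} into the left-hand side.
Derivatives of the ansatz:
  u_xx = A e^{t} e^{x} + B t^{2} e^{t x}
  u_t = A e^{t} e^{x} + B x e^{t x}
  u_tt = A e^{t} e^{x} + B x^{2} e^{t x}
Term by term:
  1/2·u·u_xx = \frac{A^{2} e^{2 t} e^{2 x}}{2} + \frac{A B t^{2} e^{t} e^{x} e^{t x}}{2} + \frac{A B e^{t} e^{x} e^{t x}}{2} + \frac{B^{2} t^{2} e^{2 t x}}{2}
  u·u_t = A^{2} e^{2 t} e^{2 x} + A B x e^{t} e^{x} e^{t x} + A B e^{t} e^{x} e^{t x} + B^{2} x e^{2 t x}
  3·u·u_tt = 3 A^{2} e^{2 t} e^{2 x} + 3 A B x^{2} e^{t} e^{x} e^{t x} + 3 A B e^{t} e^{x} e^{t x} + 3 B^{2} x^{2} e^{2 t x}
So the left-hand side equals
  \frac{9 A^{2} e^{2 t} e^{2 x}}{2} + \frac{A B t^{2} e^{t} e^{x} e^{t x}}{2} + 3 A B x^{2} e^{t} e^{x} e^{t x} + A B x e^{t} e^{x} e^{t x} + \frac{9 A B e^{t} e^{x} e^{t x}}{2} + \frac{B^{2} t^{2} e^{2 t x}}{2} + 3 B^{2} x^{2} e^{2 t x} + B^{2} x e^{2 t x}
This must equal f(x, t) identically; expanded, f = 3 t^{2} e^{t} e^{x} e^{t x} + \frac{9 t^{2} e^{2 t x}}{2} + 18 x^{2} e^{t} e^{x} e^{t x} + 27 x^{2} e^{2 t x} + 6 x e^{t} e^{x} e^{t x} + 9 x e^{2 t x} + 18 e^{2 t} e^{2 x} + 27 e^{t} e^{x} e^{t x}.
Matching coefficients of the independent functions:
  [t^{2} e^{2 t x}]:  \frac{B^{2}}{2} = \frac{9}{2}
  [x e^{2 t x}]:  B^{2} = 9
  [x^{2} e^{2 t x}]:  3 B^{2} = 27
  [e^{2 t} e^{2 x}]:  \frac{9 A^{2}}{2} = 18
  [e^{t} e^{x} e^{t x}]:  \frac{9 A B}{2} = 27
  [t^{2} e^{t} e^{x} e^{t x}]:  \frac{A B}{2} = 3
  [x e^{t} e^{x} e^{t x}]:  A B = 6
  [x^{2} e^{t} e^{x} e^{t x}]:  3 A B = 18
These equations allow (A, B) = (-2, -3) or (2, 3).
Impose the point condition(s):
  u(0, 0) = 5  ⟹  A + B = 5
Only A = 2, B = 3 satisfies everything.
Hence u(x, t) = 3 e^{t x} + 2 e^{t + x}.

Answer: u(x, t) = 3 e^{t x} + 2 e^{t + x}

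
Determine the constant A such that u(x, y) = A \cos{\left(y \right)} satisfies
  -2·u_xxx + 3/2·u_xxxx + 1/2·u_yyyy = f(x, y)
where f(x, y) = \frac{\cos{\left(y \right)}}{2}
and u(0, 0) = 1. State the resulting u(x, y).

Substitute the ansatz u = A \cos{\left(y \right)} into the left-hand side.
Derivatives of the ansatz:
  u_xxx = 0
  u_xxxx = 0
  u_yyyy = A \cos{\left(y \right)}
Term by term:
  -2·u_xxx = 0
  3/2·u_xxxx = 0
  1/2·u_yyyy = \frac{A \cos{\left(y \right)}}{2}
So the left-hand side equals
  \frac{A \cos{\left(y \right)}}{2}
This must equal f(x, y) = \frac{\cos{\left(y \right)}}{2} identically.
Matching coefficients of the independent functions:
  [\cos{\left(y \right)}]:  \frac{A}{2} = \frac{1}{2}
Solving: A = 1.
Check against the point condition:
  u(0, 0) = 1  ⟹  A = 1  ✓
Hence u(x, y) = \cos{\left(y \right)}.

Answer: u(x, y) = \cos{\left(y \right)}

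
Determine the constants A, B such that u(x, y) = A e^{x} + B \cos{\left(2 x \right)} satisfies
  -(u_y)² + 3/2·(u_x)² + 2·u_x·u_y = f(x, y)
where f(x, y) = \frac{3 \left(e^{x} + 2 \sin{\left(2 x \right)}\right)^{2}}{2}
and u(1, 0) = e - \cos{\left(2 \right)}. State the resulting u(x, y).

Substitute the ansatz u = A e^{x} + B \cos{\left(2 x \right)} into the left-hand side.
Derivatives of the ansatz:
  u_y = 0
  u_x = A e^{x} - 2 B \sin{\left(2 x \right)}
Term by term:
  -(u_y)² = 0
  3/2·(u_x)² = \frac{3 A^{2} e^{2 x}}{2} - 6 A B e^{x} \sin{\left(2 x \right)} + 6 B^{2} \sin^{2}{\left(2 x \right)}
  2·u_x·u_y = 0
So the left-hand side equals
  \frac{3 A^{2} e^{2 x}}{2} - 6 A B e^{x} \sin{\left(2 x \right)} + 6 B^{2} \sin^{2}{\left(2 x \right)}
This must equal f(x, y) identically; expanded, f = \frac{3 e^{2 x}}{2} + 6 e^{x} \sin{\left(2 x \right)} + 6 \sin^{2}{\left(2 x \right)}.
Matching coefficients of the independent functions:
  [e^{x} \sin{\left(2 x \right)}]:  - 6 A B = 6
  [e^{2 x}]:  \frac{3 A^{2}}{2} = \frac{3}{2}
  [\sin^{2}{\left(2 x \right)}]:  6 B^{2} = 6
These equations allow (A, B) = (-1, 1) or (1, -1).
Impose the point condition(s):
  u(1, 0) = e - \cos{\left(2 \right)}  ⟹  e A + B \cos{\left(2 \right)} = e - \cos{\left(2 \right)}
Only A = 1, B = -1 satisfies everything.
Hence u(x, y) = e^{x} - \cos{\left(2 x \right)}.

Answer: u(x, y) = e^{x} - \cos{\left(2 x \right)}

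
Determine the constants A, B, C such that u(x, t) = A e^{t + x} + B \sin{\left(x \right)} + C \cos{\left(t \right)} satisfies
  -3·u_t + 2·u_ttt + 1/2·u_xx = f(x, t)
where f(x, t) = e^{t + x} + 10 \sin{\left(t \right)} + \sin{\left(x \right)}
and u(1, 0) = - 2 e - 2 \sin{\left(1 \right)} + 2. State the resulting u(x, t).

Substitute the ansatz u = A e^{t + x} + B \sin{\left(x \right)} + C \cos{\left(t \right)} into the left-hand side.
Derivatives of the ansatz:
  u_t = A e^{t} e^{x} - C \sin{\left(t \right)}
  u_ttt = A e^{t} e^{x} + C \sin{\left(t \right)}
  u_xx = A e^{t} e^{x} - B \sin{\left(x \right)}
Term by term:
  -3·u_t = - 3 A e^{t} e^{x} + 3 C \sin{\left(t \right)}
  2·u_ttt = 2 A e^{t} e^{x} + 2 C \sin{\left(t \right)}
  1/2·u_xx = \frac{A e^{t} e^{x}}{2} - \frac{B \sin{\left(x \right)}}{2}
So the left-hand side equals
  - \frac{A e^{t} e^{x}}{2} - \frac{B \sin{\left(x \right)}}{2} + 5 C \sin{\left(t \right)}
This must equal f(x, t) identically; expanded, f = e^{t} e^{x} + 10 \sin{\left(t \right)} + \sin{\left(x \right)}.
Matching coefficients of the independent functions:
  [e^{t} e^{x}]:  - \frac{A}{2} = 1
  [\sin{\left(t \right)}]:  5 C = 10
  [\sin{\left(x \right)}]:  - \frac{B}{2} = 1
Solving: A = -2, B = -2, C = 2.
Check against the point condition:
  u(1, 0) = - 2 e - 2 \sin{\left(1 \right)} + 2  ⟹  e A + B \sin{\left(1 \right)} + C = - 2 e - 2 \sin{\left(1 \right)} + 2  ✓
Hence u(x, t) = - 2 e^{t + x} - 2 \sin{\left(x \right)} + 2 \cos{\left(t \right)}.

Answer: u(x, t) = - 2 e^{t + x} - 2 \sin{\left(x \right)} + 2 \cos{\left(t \right)}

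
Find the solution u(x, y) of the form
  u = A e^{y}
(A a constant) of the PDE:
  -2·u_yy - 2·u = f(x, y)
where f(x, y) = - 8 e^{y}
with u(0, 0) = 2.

Substitute the ansatz u = A e^{y} into the left-hand side.
Derivatives of the ansatz:
  u_yy = A e^{y}
Term by term:
  -2·u_yy = - 2 A e^{y}
  -2·u = - 2 A e^{y}
So the left-hand side equals
  - 4 A e^{y}
This must equal f(x, y) = - 8 e^{y} identically.
Matching coefficients of the independent functions:
  [e^{y}]:  - 4 A = -8
Solving: A = 2.
Check against the point condition:
  u(0, 0) = 2  ⟹  A = 2  ✓
Hence u(x, y) = 2 e^{y}.

Answer: u(x, y) = 2 e^{y}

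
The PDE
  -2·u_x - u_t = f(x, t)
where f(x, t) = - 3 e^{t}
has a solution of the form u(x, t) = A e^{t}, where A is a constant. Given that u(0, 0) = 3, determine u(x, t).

Answer: u(x, t) = 3 e^{t}

Derivation:
Substitute the ansatz u = A e^{t} into the left-hand side.
Derivatives of the ansatz:
  u_x = 0
  u_t = A e^{t}
Term by term:
  -2·u_x = 0
  -u_t = - A e^{t}
So the left-hand side equals
  - A e^{t}
This must equal f(x, t) = - 3 e^{t} identically.
Matching coefficients of the independent functions:
  [e^{t}]:  - A = -3
Solving: A = 3.
Check against the point condition:
  u(0, 0) = 3  ⟹  A = 3  ✓
Hence u(x, t) = 3 e^{t}.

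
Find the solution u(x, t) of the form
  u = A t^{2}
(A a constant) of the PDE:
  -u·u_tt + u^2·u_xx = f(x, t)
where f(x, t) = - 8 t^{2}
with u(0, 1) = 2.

Substitute the ansatz u = A t^{2} into the left-hand side.
Derivatives of the ansatz:
  u_tt = 2 A
  u_xx = 0
Term by term:
  -u·u_tt = - 2 A^{2} t^{2}
  u^2·u_xx = 0
So the left-hand side equals
  - 2 A^{2} t^{2}
This must equal f(x, t) = - 8 t^{2} identically.
Matching coefficients of the independent functions:
  [t^{2}]:  - 2 A^{2} = -8
These equations allow (A) = (-2) or (2).
Impose the point condition(s):
  u(0, 1) = 2  ⟹  A = 2
Only A = 2 satisfies everything.
Hence u(x, t) = 2 t^{2}.

Answer: u(x, t) = 2 t^{2}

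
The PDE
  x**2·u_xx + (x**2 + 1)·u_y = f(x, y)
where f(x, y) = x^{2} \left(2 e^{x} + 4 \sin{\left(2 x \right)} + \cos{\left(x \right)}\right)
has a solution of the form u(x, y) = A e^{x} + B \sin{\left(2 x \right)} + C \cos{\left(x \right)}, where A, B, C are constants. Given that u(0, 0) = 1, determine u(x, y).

Answer: u(x, y) = 2 e^{x} - \sin{\left(2 x \right)} - \cos{\left(x \right)}

Derivation:
Substitute the ansatz u = A e^{x} + B \sin{\left(2 x \right)} + C \cos{\left(x \right)} into the left-hand side.
Derivatives of the ansatz:
  u_xx = A e^{x} - 4 B \sin{\left(2 x \right)} - C \cos{\left(x \right)}
  u_y = 0
Term by term:
  x**2·u_xx = A x^{2} e^{x} - 4 B x^{2} \sin{\left(2 x \right)} - C x^{2} \cos{\left(x \right)}
  (x**2 + 1)·u_y = 0
So the left-hand side equals
  A x^{2} e^{x} - 4 B x^{2} \sin{\left(2 x \right)} - C x^{2} \cos{\left(x \right)}
This must equal f(x, y) identically; expanded, f = 2 x^{2} e^{x} + 4 x^{2} \sin{\left(2 x \right)} + x^{2} \cos{\left(x \right)}.
Matching coefficients of the independent functions:
  [x^{2} e^{x}]:  A = 2
  [x^{2} \sin{\left(2 x \right)}]:  - 4 B = 4
  [x^{2} \cos{\left(x \right)}]:  - C = 1
Solving: A = 2, B = -1, C = -1.
Check against the point condition:
  u(0, 0) = 1  ⟹  A + C = 1  ✓
Hence u(x, y) = 2 e^{x} - \sin{\left(2 x \right)} - \cos{\left(x \right)}.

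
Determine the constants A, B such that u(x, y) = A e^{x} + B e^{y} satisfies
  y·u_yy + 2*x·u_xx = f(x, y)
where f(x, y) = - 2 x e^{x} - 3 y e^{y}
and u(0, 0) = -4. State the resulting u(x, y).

Substitute the ansatz u = A e^{x} + B e^{y} into the left-hand side.
Derivatives of the ansatz:
  u_yy = B e^{y}
  u_xx = A e^{x}
Term by term:
  y·u_yy = B y e^{y}
  2*x·u_xx = 2 A x e^{x}
So the left-hand side equals
  2 A x e^{x} + B y e^{y}
This must equal f(x, y) = - 2 x e^{x} - 3 y e^{y} identically.
Matching coefficients of the independent functions:
  [x e^{x}]:  2 A = -2
  [y e^{y}]:  B = -3
Solving: A = -1, B = -3.
Check against the point condition:
  u(0, 0) = -4  ⟹  A + B = -4  ✓
Hence u(x, y) = - e^{x} - 3 e^{y}.

Answer: u(x, y) = - e^{x} - 3 e^{y}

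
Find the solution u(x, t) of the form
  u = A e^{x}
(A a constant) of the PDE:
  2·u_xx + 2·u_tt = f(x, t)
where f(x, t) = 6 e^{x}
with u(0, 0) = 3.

Substitute the ansatz u = A e^{x} into the left-hand side.
Derivatives of the ansatz:
  u_xx = A e^{x}
  u_tt = 0
Term by term:
  2·u_xx = 2 A e^{x}
  2·u_tt = 0
So the left-hand side equals
  2 A e^{x}
This must equal f(x, t) = 6 e^{x} identically.
Matching coefficients of the independent functions:
  [e^{x}]:  2 A = 6
Solving: A = 3.
Check against the point condition:
  u(0, 0) = 3  ⟹  A = 3  ✓
Hence u(x, t) = 3 e^{x}.

Answer: u(x, t) = 3 e^{x}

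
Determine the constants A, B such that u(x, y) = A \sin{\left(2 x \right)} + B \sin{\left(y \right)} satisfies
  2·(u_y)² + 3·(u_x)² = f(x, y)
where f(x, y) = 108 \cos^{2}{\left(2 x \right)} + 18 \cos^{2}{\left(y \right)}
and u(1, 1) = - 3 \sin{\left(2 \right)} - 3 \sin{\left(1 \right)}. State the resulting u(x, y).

Substitute the ansatz u = A \sin{\left(2 x \right)} + B \sin{\left(y \right)} into the left-hand side.
Derivatives of the ansatz:
  u_y = B \cos{\left(y \right)}
  u_x = 2 A \cos{\left(2 x \right)}
Term by term:
  2·(u_y)² = 2 B^{2} \cos^{2}{\left(y \right)}
  3·(u_x)² = 12 A^{2} \cos^{2}{\left(2 x \right)}
So the left-hand side equals
  12 A^{2} \cos^{2}{\left(2 x \right)} + 2 B^{2} \cos^{2}{\left(y \right)}
This must equal f(x, y) = 108 \cos^{2}{\left(2 x \right)} + 18 \cos^{2}{\left(y \right)} identically.
Matching coefficients of the independent functions:
  [\cos^{2}{\left(2 x \right)}]:  12 A^{2} = 108
  [\cos^{2}{\left(y \right)}]:  2 B^{2} = 18
These equations allow (A, B) = (-3, -3) or (-3, 3) or (3, -3) or (3, 3).
Impose the point condition(s):
  u(1, 1) = - 3 \sin{\left(2 \right)} - 3 \sin{\left(1 \right)}  ⟹  A \sin{\left(2 \right)} + B \sin{\left(1 \right)} = - 3 \sin{\left(2 \right)} - 3 \sin{\left(1 \right)}
Only A = -3, B = -3 satisfies everything.
Hence u(x, y) = - 3 \sin{\left(2 x \right)} - 3 \sin{\left(y \right)}.

Answer: u(x, y) = - 3 \sin{\left(2 x \right)} - 3 \sin{\left(y \right)}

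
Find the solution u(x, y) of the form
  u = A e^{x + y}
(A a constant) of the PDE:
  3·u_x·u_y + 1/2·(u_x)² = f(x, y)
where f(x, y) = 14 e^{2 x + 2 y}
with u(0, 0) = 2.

Answer: u(x, y) = 2 e^{x + y}

Derivation:
Substitute the ansatz u = A e^{x + y} into the left-hand side.
Derivatives of the ansatz:
  u_x = A e^{x} e^{y}
  u_y = A e^{x} e^{y}
Term by term:
  3·u_x·u_y = 3 A^{2} e^{2 x} e^{2 y}
  1/2·(u_x)² = \frac{A^{2} e^{2 x} e^{2 y}}{2}
So the left-hand side equals
  \frac{7 A^{2} e^{2 x} e^{2 y}}{2}
This must equal f(x, y) identically; expanded, f = 14 e^{2 x} e^{2 y}.
Matching coefficients of the independent functions:
  [e^{2 x} e^{2 y}]:  \frac{7 A^{2}}{2} = 14
These equations allow (A) = (-2) or (2).
Impose the point condition(s):
  u(0, 0) = 2  ⟹  A = 2
Only A = 2 satisfies everything.
Hence u(x, y) = 2 e^{x + y}.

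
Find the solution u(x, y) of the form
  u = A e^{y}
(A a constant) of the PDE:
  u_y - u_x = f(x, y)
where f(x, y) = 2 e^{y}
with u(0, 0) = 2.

Substitute the ansatz u = A e^{y} into the left-hand side.
Derivatives of the ansatz:
  u_y = A e^{y}
  u_x = 0
Term by term:
  u_y = A e^{y}
  -u_x = 0
So the left-hand side equals
  A e^{y}
This must equal f(x, y) = 2 e^{y} identically.
Matching coefficients of the independent functions:
  [e^{y}]:  A = 2
Solving: A = 2.
Check against the point condition:
  u(0, 0) = 2  ⟹  A = 2  ✓
Hence u(x, y) = 2 e^{y}.

Answer: u(x, y) = 2 e^{y}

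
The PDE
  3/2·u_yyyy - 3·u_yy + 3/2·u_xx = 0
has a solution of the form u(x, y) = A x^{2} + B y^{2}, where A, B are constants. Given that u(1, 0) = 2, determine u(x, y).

Substitute the ansatz u = A x^{2} + B y^{2} into the left-hand side.
Derivatives of the ansatz:
  u_yyyy = 0
  u_yy = 2 B
  u_xx = 2 A
Term by term:
  3/2·u_yyyy = 0
  -3·u_yy = - 6 B
  3/2·u_xx = 3 A
So the left-hand side equals
  3 A - 6 B
This must vanish identically.
Matching coefficients of the independent functions:
  [constant term]:  3 A - 6 B = 0
These equations do not fix every constant; impose the point condition(s):
  u(1, 0) = 2  ⟹  A = 2
Solving the combined system: A = 2, B = 1.
Hence u(x, y) = 2 x^{2} + y^{2}.

Answer: u(x, y) = 2 x^{2} + y^{2}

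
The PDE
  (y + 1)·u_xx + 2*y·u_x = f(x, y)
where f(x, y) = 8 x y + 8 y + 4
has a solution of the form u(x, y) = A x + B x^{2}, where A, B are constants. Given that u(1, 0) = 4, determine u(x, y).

Answer: u(x, y) = 2 x^{2} + 2 x

Derivation:
Substitute the ansatz u = A x + B x^{2} into the left-hand side.
Derivatives of the ansatz:
  u_xx = 2 B
  u_x = A + 2 B x
Term by term:
  (y + 1)·u_xx = 2 B y + 2 B
  2*y·u_x = 2 A y + 4 B x y
So the left-hand side equals
  2 A y + 4 B x y + 2 B y + 2 B
This must equal f(x, y) = 8 x y + 8 y + 4 identically.
Matching coefficients of the independent functions:
  [constant term]:  2 B = 4
  [y]:  2 A + 2 B = 8
  [x y]:  4 B = 8
Solving: A = 2, B = 2.
Check against the point condition:
  u(1, 0) = 4  ⟹  A + B = 4  ✓
Hence u(x, y) = 2 x^{2} + 2 x.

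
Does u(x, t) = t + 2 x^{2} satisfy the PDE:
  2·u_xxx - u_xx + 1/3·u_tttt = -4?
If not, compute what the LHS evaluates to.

Evaluate each term of the left-hand side for u = t + 2 x^{2}.
Derivatives:
  u_xxx = 0
  u_xx = 4
  u_tttt = 0
Terms:
  2·u_xxx = 0
  -u_xx = -4
  1/3·u_tttt = 0
Sum: LHS = -4
This is exactly the given right-hand side, so u is a solution.

Answer: Yes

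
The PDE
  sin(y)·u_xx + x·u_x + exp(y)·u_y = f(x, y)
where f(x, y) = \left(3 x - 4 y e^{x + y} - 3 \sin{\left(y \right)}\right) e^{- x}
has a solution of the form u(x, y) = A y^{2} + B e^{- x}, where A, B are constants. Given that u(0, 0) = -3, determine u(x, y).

Answer: u(x, y) = - 2 y^{2} - 3 e^{- x}

Derivation:
Substitute the ansatz u = A y^{2} + B e^{- x} into the left-hand side.
Derivatives of the ansatz:
  u_xx = B e^{- x}
  u_x = - B e^{- x}
  u_y = 2 A y
Term by term:
  sin(y)·u_xx = B e^{- x} \sin{\left(y \right)}
  x·u_x = - B x e^{- x}
  exp(y)·u_y = 2 A y e^{y}
So the left-hand side equals
  2 A y e^{y} - B x e^{- x} + B e^{- x} \sin{\left(y \right)}
This must equal f(x, y) identically; expanded, f = 3 x e^{- x} - 4 y e^{y} - 3 e^{- x} \sin{\left(y \right)}.
Matching coefficients of the independent functions:
  [x e^{- x}]:  - B = 3
  [y e^{y}]:  2 A = -4
  [e^{- x} \sin{\left(y \right)}]:  B = -3
Solving: A = -2, B = -3.
Check against the point condition:
  u(0, 0) = -3  ⟹  B = -3  ✓
Hence u(x, y) = - 2 y^{2} - 3 e^{- x}.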